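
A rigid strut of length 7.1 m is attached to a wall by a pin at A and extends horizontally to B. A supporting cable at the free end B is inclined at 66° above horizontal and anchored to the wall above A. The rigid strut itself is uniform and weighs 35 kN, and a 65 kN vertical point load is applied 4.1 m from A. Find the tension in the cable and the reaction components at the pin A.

ΣM about A: T·sin66°·7.1 − 35·3.55 − 65·4.1 = 0 → T = 390.75/(7.1·0.913545) = 60.2436 ≈ 60.24 kN.
ΣF_x = 0: A_x − T·cos66° = 0 → A_x = 60.2436 × 0.406737 = 24.50 kN.
ΣF_y = 0: A_y + T·sin66° − 35 − 65 = 0 → A_y = 100 − 60.2436 × 0.913545 = 44.96 kN.

T = 60.24 kN, A_x = 24.50 kN, A_y = 44.96 kN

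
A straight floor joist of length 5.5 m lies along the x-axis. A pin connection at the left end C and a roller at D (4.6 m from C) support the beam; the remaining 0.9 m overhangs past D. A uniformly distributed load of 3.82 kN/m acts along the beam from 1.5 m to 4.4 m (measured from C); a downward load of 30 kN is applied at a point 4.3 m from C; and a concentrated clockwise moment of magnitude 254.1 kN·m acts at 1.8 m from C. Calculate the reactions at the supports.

C_x = 0, C_y = -49.31 kN, D_y = 90.39 kN

Resultant of the distributed load: 3.82 × 2.9 = 11.078 kN at 2.95 m from C.
Moments about C: D_y·4.6 − (3.82·2.9)·2.95 − 30·4.3 − 254.1 = 0 → D_y = 415.7801/4.6 = 90.387 ≈ 90.39 kN.
ΣF_y = 0: C_y + 90.387 − 3.82·2.9 − 30 = 0 → C_y = -49.31 kN.
ΣF_x = 0: no horizontal applied forces, so C_x = 0.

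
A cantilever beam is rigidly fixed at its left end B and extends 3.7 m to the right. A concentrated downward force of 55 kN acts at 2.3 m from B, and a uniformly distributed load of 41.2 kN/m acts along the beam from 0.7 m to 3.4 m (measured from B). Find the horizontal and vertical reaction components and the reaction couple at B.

Resultant of the distributed load: 41.2 × 2.7 = 111.24 kN at 2.05 m from B.
ΣF_x = 0: B_x = 0.
ΣF_y = 0: B_y − 55 − 41.2·2.7 = 0 → B_y = 166.2 kN.
ΣM about B: M_B − 55·2.3 − (41.2·2.7)·2.05 = 0 → M_B = 354.5 kN·m.

B_x = 0, B_y = 166.2 kN, M_B = 354.5 kN·m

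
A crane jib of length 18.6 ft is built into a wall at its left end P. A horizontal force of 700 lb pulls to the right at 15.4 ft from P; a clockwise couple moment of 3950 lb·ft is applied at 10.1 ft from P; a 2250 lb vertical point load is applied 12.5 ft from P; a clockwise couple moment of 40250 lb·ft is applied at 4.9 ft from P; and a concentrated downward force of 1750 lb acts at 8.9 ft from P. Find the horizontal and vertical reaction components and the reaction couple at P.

P_x = -700.0 lb, P_y = 4000 lb, M_P = 87900 lb·ft

ΣF_x = 0: P_x + 700 = 0 → P_x = -700.0 lb.
ΣF_y = 0: P_y − 2250 − 1750 = 0 → P_y = 4000 lb.
ΣM about P: M_P − 3950 − 2250·12.5 − 40250 − 1750·8.9 = 0 → M_P = 87900 lb·ft.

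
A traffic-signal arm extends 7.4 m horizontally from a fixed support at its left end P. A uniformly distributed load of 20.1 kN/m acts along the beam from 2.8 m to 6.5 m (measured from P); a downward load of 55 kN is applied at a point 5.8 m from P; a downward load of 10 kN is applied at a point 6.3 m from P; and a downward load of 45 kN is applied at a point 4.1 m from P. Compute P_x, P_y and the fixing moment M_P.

Resultant of the distributed load: 20.1 × 3.7 = 74.37 kN at 4.65 m from P.
ΣF_x = 0: P_x = 0.
ΣF_y = 0: P_y − 20.1·3.7 − 55 − 10 − 45 = 0 → P_y = 184.4 kN.
ΣM about P: M_P − (20.1·3.7)·4.65 − 55·5.8 − 10·6.3 − 45·4.1 = 0 → M_P = 912.3 kN·m.

P_x = 0, P_y = 184.4 kN, M_P = 912.3 kN·m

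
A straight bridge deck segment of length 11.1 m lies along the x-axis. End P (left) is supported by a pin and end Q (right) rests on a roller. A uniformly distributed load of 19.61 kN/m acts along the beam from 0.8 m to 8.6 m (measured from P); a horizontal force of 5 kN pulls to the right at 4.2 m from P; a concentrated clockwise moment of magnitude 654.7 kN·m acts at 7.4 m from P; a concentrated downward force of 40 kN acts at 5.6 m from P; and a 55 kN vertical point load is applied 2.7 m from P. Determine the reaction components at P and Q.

Resultant of the distributed load: 19.61 × 7.8 = 152.958 kN at 4.7 m from P.
Taking moments about P: Q_y·11.1 − (19.61·7.8)·4.7 − 654.7 − 40·5.6 − 55·2.7 = 0 → Q_y = 1746.1026/11.1 = 157.307 ≈ 157.3 kN.
ΣF_y = 0: P_y + 157.307 − 19.61·7.8 − 40 − 55 = 0 → P_y = 90.65 kN.
ΣF_x = 0: P_x + 5 = 0 → P_x = -5.000 kN.

P_x = -5.000 kN, P_y = 90.65 kN, Q_y = 157.3 kN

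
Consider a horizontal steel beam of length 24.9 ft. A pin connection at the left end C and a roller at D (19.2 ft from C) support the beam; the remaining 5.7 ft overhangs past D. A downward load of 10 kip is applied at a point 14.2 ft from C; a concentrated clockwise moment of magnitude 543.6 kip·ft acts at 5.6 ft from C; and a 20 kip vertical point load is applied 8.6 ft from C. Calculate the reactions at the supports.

C_x = 0, C_y = -14.67 kip, D_y = 44.67 kip

Taking moments about C: D_y·19.2 − 10·14.2 − 543.6 − 20·8.6 = 0 → D_y = 857.6/19.2 = 44.6667 ≈ 44.67 kip.
ΣF_y = 0: C_y + 44.6667 − 10 − 20 = 0 → C_y = -14.67 kip.
ΣF_x = 0: no horizontal applied forces, so C_x = 0.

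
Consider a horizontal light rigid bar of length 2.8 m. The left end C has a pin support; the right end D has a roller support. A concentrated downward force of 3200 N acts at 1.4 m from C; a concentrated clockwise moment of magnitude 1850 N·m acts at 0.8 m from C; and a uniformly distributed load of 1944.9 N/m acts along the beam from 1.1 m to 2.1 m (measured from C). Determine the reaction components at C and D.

Resultant of the distributed load: 1944.9 × 1 = 1944.9 N at 1.6 m from C.
ΣM about C: D_y·2.8 − 3200·1.4 − 1850 − (1944.9·1)·1.6 = 0 → D_y = 9441.84/2.8 = 3372.09 ≈ 3372 N.
ΣF_y = 0: C_y + 3372.09 − 3200 − 1944.9·1 = 0 → C_y = 1773 N.
ΣF_x = 0: no horizontal applied forces, so C_x = 0.

C_x = 0, C_y = 1773 N, D_y = 3372 N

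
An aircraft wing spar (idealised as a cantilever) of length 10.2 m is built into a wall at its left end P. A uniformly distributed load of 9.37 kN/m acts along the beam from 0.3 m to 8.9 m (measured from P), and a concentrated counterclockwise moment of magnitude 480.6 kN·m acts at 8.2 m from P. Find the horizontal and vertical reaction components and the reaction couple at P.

P_x = 0, P_y = 80.58 kN, M_P = -109.9 kN·m

Resultant of the distributed load: 9.37 × 8.6 = 80.582 kN at 4.6 m from P.
ΣF_x = 0: P_x = 0.
ΣF_y = 0: P_y − 9.37·8.6 = 0 → P_y = 80.58 kN.
ΣM about P: M_P − (9.37·8.6)·4.6 + 480.6 = 0 → M_P = -109.9 kN·m.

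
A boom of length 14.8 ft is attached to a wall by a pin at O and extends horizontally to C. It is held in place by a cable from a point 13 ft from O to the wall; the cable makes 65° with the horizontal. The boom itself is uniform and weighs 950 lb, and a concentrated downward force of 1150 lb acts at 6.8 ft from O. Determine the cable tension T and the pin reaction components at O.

ΣM about O: T·sin65°·13 − 950·7.4 − 1150·6.8 = 0 → T = 14850/(13·0.906308) = 1260.4 ≈ 1260 lb.
ΣF_x = 0: O_x − T·cos65° = 0 → O_x = 1260.4 × 0.422618 = 532.7 lb.
ΣF_y = 0: O_y + T·sin65° − 950 − 1150 = 0 → O_y = 2100 − 1260.4 × 0.906308 = 957.7 lb.

T = 1260 lb, O_x = 532.7 lb, O_y = 957.7 lb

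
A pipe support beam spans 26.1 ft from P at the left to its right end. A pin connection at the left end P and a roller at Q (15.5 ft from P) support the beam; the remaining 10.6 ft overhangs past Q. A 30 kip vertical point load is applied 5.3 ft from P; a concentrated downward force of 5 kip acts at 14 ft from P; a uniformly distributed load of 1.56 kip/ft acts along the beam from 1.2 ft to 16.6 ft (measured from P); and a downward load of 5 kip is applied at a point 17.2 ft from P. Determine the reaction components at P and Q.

P_x = 0, P_y = 29.91 kip, Q_y = 34.12 kip

Resultant of the distributed load: 1.56 × 15.4 = 24.024 kip at 8.9 ft from P.
ΣM about P: Q_y·15.5 − 30·5.3 − 5·14 − (1.56·15.4)·8.9 − 5·17.2 = 0 → Q_y = 528.8136/15.5 = 34.117 ≈ 34.12 kip.
ΣF_y = 0: P_y + 34.117 − 30 − 5 − 1.56·15.4 − 5 = 0 → P_y = 29.91 kip.
ΣF_x = 0: no horizontal applied forces, so P_x = 0.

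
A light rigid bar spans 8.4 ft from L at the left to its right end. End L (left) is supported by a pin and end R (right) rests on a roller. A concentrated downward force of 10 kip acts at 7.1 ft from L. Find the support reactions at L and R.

ΣM about L: R_y·8.4 − 10·7.1 = 0 → R_y = 71/8.4 = 8.45238 ≈ 8.452 kip.
ΣF_y = 0: L_y + 8.45238 − 10 = 0 → L_y = 1.548 kip.
ΣF_x = 0: no horizontal applied forces, so L_x = 0.

L_x = 0, L_y = 1.548 kip, R_y = 8.452 kip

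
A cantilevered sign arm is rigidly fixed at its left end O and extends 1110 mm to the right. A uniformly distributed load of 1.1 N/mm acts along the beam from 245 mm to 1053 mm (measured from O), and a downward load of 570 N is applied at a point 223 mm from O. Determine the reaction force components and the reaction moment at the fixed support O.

Resultant of the distributed load: 1.1 × 808 = 888.8 N at 649 mm from O.
ΣF_x = 0: O_x = 0.
ΣF_y = 0: O_y − 1.1·808 − 570 = 0 → O_y = 1459 N.
ΣM about O: M_O − (1.1·808)·649 − 570·223 = 0 → M_O = 703900 N·mm.

O_x = 0, O_y = 1459 N, M_O = 703900 N·mm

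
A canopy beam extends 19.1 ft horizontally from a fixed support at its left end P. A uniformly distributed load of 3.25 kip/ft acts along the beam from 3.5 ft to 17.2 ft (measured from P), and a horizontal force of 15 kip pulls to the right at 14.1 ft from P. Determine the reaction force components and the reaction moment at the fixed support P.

P_x = -15.00 kip, P_y = 44.52 kip, M_P = 460.8 kip·ft

Resultant of the distributed load: 3.25 × 13.7 = 44.525 kip at 10.35 ft from P.
ΣF_x = 0: P_x + 15 = 0 → P_x = -15.00 kip.
ΣF_y = 0: P_y − 3.25·13.7 = 0 → P_y = 44.52 kip.
ΣM about P: M_P − (3.25·13.7)·10.35 = 0 → M_P = 460.8 kip·ft.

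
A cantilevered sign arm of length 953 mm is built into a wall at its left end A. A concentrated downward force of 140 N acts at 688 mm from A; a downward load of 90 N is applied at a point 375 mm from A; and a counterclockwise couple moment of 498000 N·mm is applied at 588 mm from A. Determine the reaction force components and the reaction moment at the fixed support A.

A_x = 0, A_y = 230.0 N, M_A = -367900 N·mm

ΣF_x = 0: A_x = 0.
ΣF_y = 0: A_y − 140 − 90 = 0 → A_y = 230.0 N.
ΣM about A: M_A − 140·688 − 90·375 + 498000 = 0 → M_A = -367900 N·mm.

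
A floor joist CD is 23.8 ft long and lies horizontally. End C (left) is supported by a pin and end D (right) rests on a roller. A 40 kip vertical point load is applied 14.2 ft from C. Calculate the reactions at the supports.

C_x = 0, C_y = 16.13 kip, D_y = 23.87 kip

Moments about C: D_y·23.8 − 40·14.2 = 0 → D_y = 568/23.8 = 23.8655 ≈ 23.87 kip.
ΣF_y = 0: C_y + 23.8655 − 40 = 0 → C_y = 16.13 kip.
ΣF_x = 0: no horizontal applied forces, so C_x = 0.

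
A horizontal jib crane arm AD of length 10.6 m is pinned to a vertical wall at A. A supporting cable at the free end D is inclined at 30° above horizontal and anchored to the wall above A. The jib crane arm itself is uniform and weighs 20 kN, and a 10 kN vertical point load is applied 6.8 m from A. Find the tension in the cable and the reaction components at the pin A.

T = 32.83 kN, A_x = 28.43 kN, A_y = 13.58 kN

ΣM about A: T·sin30°·10.6 − 20·5.3 − 10·6.8 = 0 → T = 174/(10.6·0.5) = 32.8302 ≈ 32.83 kN.
ΣF_x = 0: A_x − T·cos30° = 0 → A_x = 32.8302 × 0.866025 = 28.43 kN.
ΣF_y = 0: A_y + T·sin30° − 20 − 10 = 0 → A_y = 30 − 32.8302 × 0.5 = 13.58 kN.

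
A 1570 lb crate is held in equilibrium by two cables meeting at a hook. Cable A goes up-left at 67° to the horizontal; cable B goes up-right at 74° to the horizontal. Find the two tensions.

ΣF_x = 0: −T_A·cos67° + T_B·cos74° = 0 → T_B = 1.41756·T_A.
ΣF_y = 0: T_A·sin67° + T_B·sin74° = 1570.
Substitute: T_A·(0.920505 + 1.41756·0.961262) = 1570 → T_A = 687.646 ≈ 687.6 lb.
Then T_B = 1.41756 × 687.646 = 974.8 lb.

T_A = 687.6 lb, T_B = 974.8 lb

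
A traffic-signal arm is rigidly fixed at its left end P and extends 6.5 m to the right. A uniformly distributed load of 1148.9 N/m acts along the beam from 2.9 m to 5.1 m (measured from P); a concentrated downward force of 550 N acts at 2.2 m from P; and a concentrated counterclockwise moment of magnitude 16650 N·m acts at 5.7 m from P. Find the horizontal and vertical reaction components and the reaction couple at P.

P_x = 0, P_y = 3078 N, M_P = -5330 N·m

Resultant of the distributed load: 1148.9 × 2.2 = 2527.58 N at 4 m from P.
ΣF_x = 0: P_x = 0.
ΣF_y = 0: P_y − 1148.9·2.2 − 550 = 0 → P_y = 3078 N.
ΣM about P: M_P − (1148.9·2.2)·4 − 550·2.2 + 16650 = 0 → M_P = -5330 N·m.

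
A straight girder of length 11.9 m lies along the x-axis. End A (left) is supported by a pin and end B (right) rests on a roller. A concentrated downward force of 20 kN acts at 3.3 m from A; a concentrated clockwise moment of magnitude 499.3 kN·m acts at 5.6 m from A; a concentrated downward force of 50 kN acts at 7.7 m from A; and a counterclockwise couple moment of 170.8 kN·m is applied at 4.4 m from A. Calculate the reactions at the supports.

ΣM about A: B_y·11.9 − 20·3.3 − 499.3 − 50·7.7 + 170.8 = 0 → B_y = 779.5/11.9 = 65.5042 ≈ 65.50 kN.
ΣF_y = 0: A_y + 65.5042 − 20 − 50 = 0 → A_y = 4.496 kN.
ΣF_x = 0: no horizontal applied forces, so A_x = 0.

A_x = 0, A_y = 4.496 kN, B_y = 65.50 kN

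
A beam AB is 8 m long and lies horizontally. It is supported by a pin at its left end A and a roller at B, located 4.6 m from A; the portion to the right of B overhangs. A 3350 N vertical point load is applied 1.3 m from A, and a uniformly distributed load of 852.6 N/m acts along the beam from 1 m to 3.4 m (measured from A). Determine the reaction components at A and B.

A_x = 0, A_y = 3471 N, B_y = 1925 N

Resultant of the distributed load: 852.6 × 2.4 = 2046.24 N at 2.2 m from A.
ΣM about A: B_y·4.6 − 3350·1.3 − (852.6·2.4)·2.2 = 0 → B_y = 8856.728/4.6 = 1925.38 ≈ 1925 N.
ΣF_y = 0: A_y + 1925.38 − 3350 − 852.6·2.4 = 0 → A_y = 3471 N.
ΣF_x = 0: no horizontal applied forces, so A_x = 0.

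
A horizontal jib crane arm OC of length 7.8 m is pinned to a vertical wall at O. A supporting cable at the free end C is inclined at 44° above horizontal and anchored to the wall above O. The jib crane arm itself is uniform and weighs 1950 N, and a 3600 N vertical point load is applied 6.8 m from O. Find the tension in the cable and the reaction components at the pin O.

ΣM about O: T·sin44°·7.8 − 1950·3.9 − 3600·6.8 = 0 → T = 32085/(7.8·0.694658) = 5921.56 ≈ 5922 N.
ΣF_x = 0: O_x − T·cos44° = 0 → O_x = 5921.56 × 0.71934 = 4260 N.
ΣF_y = 0: O_y + T·sin44° − 1950 − 3600 = 0 → O_y = 5550 − 5921.56 × 0.694658 = 1437 N.

T = 5922 N, O_x = 4260 N, O_y = 1437 N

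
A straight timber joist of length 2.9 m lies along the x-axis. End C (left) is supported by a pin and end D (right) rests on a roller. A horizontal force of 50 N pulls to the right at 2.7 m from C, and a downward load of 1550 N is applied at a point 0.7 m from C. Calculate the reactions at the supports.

ΣM about C: D_y·2.9 − 1550·0.7 = 0 → D_y = 1085/2.9 = 374.138 ≈ 374.1 N.
ΣF_y = 0: C_y + 374.138 − 1550 = 0 → C_y = 1176 N.
ΣF_x = 0: C_x + 50 = 0 → C_x = -50.00 N.

C_x = -50.00 N, C_y = 1176 N, D_y = 374.1 N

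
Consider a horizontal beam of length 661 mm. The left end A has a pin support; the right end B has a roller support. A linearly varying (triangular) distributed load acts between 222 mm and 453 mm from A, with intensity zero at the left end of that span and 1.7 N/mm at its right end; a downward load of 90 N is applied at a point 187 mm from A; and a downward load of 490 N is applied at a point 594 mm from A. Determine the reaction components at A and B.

A_x = 0, A_y = 198.9 N, B_y = 577.5 N

Resultant of the triangular load: ½ × 1.7 × 231 = 196.35 N, acting at 376 mm from A (one-third of the span from the peak).
Taking moments about A: B_y·661 − (½·1.7·231)·376 − 90·187 − 490·594 = 0 → B_y = 381717.6/661 = 577.485 ≈ 577.5 N.
ΣF_y = 0: A_y + 577.485 − ½·1.7·231 − 90 − 490 = 0 → A_y = 198.9 N.
ΣF_x = 0: no horizontal applied forces, so A_x = 0.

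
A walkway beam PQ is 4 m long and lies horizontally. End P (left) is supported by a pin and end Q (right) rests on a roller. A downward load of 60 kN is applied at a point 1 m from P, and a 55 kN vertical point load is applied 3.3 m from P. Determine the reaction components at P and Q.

Moments about P: Q_y·4 − 60·1 − 55·3.3 = 0 → Q_y = 241.5/4 = 60.375 ≈ 60.38 kN.
ΣF_y = 0: P_y + 60.375 − 60 − 55 = 0 → P_y = 54.62 kN.
ΣF_x = 0: no horizontal applied forces, so P_x = 0.

P_x = 0, P_y = 54.62 kN, Q_y = 60.38 kN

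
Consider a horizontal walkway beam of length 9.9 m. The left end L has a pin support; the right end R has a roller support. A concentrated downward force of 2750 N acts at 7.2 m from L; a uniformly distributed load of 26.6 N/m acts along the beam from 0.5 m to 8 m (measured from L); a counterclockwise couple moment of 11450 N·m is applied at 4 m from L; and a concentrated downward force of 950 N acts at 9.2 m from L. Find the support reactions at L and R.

L_x = 0, L_y = 2088 N, R_y = 1812 N

Resultant of the distributed load: 26.6 × 7.5 = 199.5 N at 4.25 m from L.
Moments about L: R_y·9.9 − 2750·7.2 − (26.6·7.5)·4.25 + 11450 − 950·9.2 = 0 → R_y = 17937.875/9.9 = 1811.91 ≈ 1812 N.
ΣF_y = 0: L_y + 1811.91 − 2750 − 26.6·7.5 − 950 = 0 → L_y = 2088 N.
ΣF_x = 0: no horizontal applied forces, so L_x = 0.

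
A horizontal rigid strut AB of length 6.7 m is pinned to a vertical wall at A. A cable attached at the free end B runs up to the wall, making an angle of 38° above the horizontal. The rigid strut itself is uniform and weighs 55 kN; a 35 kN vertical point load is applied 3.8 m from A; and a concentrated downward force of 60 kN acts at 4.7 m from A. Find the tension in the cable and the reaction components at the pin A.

T = 145.3 kN, A_x = 114.5 kN, A_y = 60.56 kN

ΣM about A: T·sin38°·6.7 − 55·3.35 − 35·3.8 − 60·4.7 = 0 → T = 599.25/(6.7·0.615661) = 145.275 ≈ 145.3 kN.
ΣF_x = 0: A_x − T·cos38° = 0 → A_x = 145.275 × 0.788011 = 114.5 kN.
ΣF_y = 0: A_y + T·sin38° − 55 − 35 − 60 = 0 → A_y = 150 − 145.275 × 0.615661 = 60.56 kN.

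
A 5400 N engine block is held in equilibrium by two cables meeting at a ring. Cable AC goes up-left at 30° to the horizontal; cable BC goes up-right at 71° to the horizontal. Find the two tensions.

T_AC = 1791 N, T_BC = 4764 N

ΣF_x = 0: −T_AC·cos30° + T_BC·cos71° = 0 → T_BC = 2.66004·T_AC.
ΣF_y = 0: T_AC·sin30° + T_BC·sin71° = 5400.
Substitute: T_AC·(0.5 + 2.66004·0.945519) = 5400 → T_AC = 1790.97 ≈ 1791 N.
Then T_BC = 2.66004 × 1790.97 = 4764 N.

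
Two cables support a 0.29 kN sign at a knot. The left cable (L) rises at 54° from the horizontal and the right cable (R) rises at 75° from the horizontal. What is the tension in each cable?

ΣF_x = 0: −T_L·cos54° + T_R·cos75° = 0 → T_R = 2.27103·T_L.
ΣF_y = 0: T_L·sin54° + T_R·sin75° = 0.29.
Substitute: T_L·(0.809017 + 2.27103·0.965926) = 0.29 → T_L = 0.0965809 ≈ 0.09658 kN.
Then T_R = 2.27103 × 0.0965809 = 0.2193 kN.

T_L = 0.09658 kN, T_R = 0.2193 kN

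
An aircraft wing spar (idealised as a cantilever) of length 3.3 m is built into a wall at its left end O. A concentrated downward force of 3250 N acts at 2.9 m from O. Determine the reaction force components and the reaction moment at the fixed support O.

O_x = 0, O_y = 3250 N, M_O = 9425 N·m

ΣF_x = 0: O_x = 0.
ΣF_y = 0: O_y − 3250 = 0 → O_y = 3250 N.
ΣM about O: M_O − 3250·2.9 = 0 → M_O = 9425 N·m.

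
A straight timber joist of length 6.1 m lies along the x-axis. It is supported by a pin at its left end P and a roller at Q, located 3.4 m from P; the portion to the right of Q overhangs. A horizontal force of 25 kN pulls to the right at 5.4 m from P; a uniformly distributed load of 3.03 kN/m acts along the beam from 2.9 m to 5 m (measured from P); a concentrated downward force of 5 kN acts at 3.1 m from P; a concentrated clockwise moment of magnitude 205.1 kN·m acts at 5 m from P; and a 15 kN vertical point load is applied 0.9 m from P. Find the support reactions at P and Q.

Resultant of the distributed load: 3.03 × 2.1 = 6.363 kN at 3.95 m from P.
Taking moments about P: Q_y·3.4 − (3.03·2.1)·3.95 − 5·3.1 − 205.1 − 15·0.9 = 0 → Q_y = 259.23385/3.4 = 76.2453 ≈ 76.25 kN.
ΣF_y = 0: P_y + 76.2453 − 3.03·2.1 − 5 − 15 = 0 → P_y = -49.88 kN.
ΣF_x = 0: P_x + 25 = 0 → P_x = -25.00 kN.

P_x = -25.00 kN, P_y = -49.88 kN, Q_y = 76.25 kN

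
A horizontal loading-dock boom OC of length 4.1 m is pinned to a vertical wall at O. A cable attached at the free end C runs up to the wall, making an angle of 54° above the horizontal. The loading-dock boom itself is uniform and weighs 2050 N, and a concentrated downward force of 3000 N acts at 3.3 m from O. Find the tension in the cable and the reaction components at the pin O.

ΣM about O: T·sin54°·4.1 − 2050·2.05 − 3000·3.3 = 0 → T = 14102.5/(4.1·0.809017) = 4251.62 ≈ 4252 N.
ΣF_x = 0: O_x − T·cos54° = 0 → O_x = 4251.62 × 0.587785 = 2499 N.
ΣF_y = 0: O_y + T·sin54° − 2050 − 3000 = 0 → O_y = 5050 − 4251.62 × 0.809017 = 1610 N.

T = 4252 N, O_x = 2499 N, O_y = 1610 N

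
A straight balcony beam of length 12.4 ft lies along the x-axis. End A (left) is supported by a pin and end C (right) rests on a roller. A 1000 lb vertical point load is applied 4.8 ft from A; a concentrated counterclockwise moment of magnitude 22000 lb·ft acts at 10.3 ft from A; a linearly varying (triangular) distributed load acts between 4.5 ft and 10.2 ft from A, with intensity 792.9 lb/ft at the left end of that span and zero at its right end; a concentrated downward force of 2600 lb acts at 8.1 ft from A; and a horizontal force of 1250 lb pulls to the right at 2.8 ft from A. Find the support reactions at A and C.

Resultant of the triangular load: ½ × 792.9 × 5.7 = 2259.765 lb, acting at 6.4 ft from A (one-third of the span from the peak).
Taking moments about A: C_y·12.4 − 1000·4.8 + 22000 − (½·792.9·5.7)·6.4 − 2600·8.1 = 0 → C_y = 18322.496/12.4 = 1477.62 ≈ 1478 lb.
ΣF_y = 0: A_y + 1477.62 − 1000 − ½·792.9·5.7 − 2600 = 0 → A_y = 4382 lb.
ΣF_x = 0: A_x + 1250 = 0 → A_x = -1250 lb.

A_x = -1250 lb, A_y = 4382 lb, C_y = 1478 lb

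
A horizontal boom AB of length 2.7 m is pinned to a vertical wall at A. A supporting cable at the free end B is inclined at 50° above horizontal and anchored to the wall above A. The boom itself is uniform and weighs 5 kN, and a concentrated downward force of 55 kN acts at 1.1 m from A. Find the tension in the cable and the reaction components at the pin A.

ΣM about A: T·sin50°·2.7 − 5·1.35 − 55·1.1 = 0 → T = 67.25/(2.7·0.766044) = 32.5143 ≈ 32.51 kN.
ΣF_x = 0: A_x − T·cos50° = 0 → A_x = 32.5143 × 0.642788 = 20.90 kN.
ΣF_y = 0: A_y + T·sin50° − 5 − 55 = 0 → A_y = 60 − 32.5143 × 0.766044 = 35.09 kN.

T = 32.51 kN, A_x = 20.90 kN, A_y = 35.09 kN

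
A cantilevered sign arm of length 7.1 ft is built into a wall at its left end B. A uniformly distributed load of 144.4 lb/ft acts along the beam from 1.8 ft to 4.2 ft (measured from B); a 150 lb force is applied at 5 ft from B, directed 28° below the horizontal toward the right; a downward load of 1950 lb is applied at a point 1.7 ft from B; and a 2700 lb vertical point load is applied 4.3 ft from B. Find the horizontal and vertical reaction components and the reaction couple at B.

Resultant of the distributed load: 144.4 × 2.4 = 346.56 lb at 3 ft from B.
ΣF_x = 0: B_x + 150·cos28° = 0 → B_x = -132.4 lb.
ΣF_y = 0: B_y − 144.4·2.4 − 150·sin28° − 1950 − 2700 = 0 → B_y = 5067 lb.
ΣM about B: M_B − (144.4·2.4)·3 − 150·sin28°·5 − 1950·1.7 − 2700·4.3 = 0 → M_B = 16320 lb·ft.

B_x = -132.4 lb, B_y = 5067 lb, M_B = 16320 lb·ft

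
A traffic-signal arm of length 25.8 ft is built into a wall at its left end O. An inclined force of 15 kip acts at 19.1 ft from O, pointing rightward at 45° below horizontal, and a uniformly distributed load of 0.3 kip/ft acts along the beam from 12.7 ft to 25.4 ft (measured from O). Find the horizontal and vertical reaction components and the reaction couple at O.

Resultant of the distributed load: 0.3 × 12.7 = 3.81 kip at 19.05 ft from O.
ΣF_x = 0: O_x + 15·cos45° = 0 → O_x = -10.61 kip.
ΣF_y = 0: O_y − 15·sin45° − 0.3·12.7 = 0 → O_y = 14.42 kip.
ΣM about O: M_O − 15·sin45°·19.1 − (0.3·12.7)·19.05 = 0 → M_O = 275.2 kip·ft.

O_x = -10.61 kip, O_y = 14.42 kip, M_O = 275.2 kip·ft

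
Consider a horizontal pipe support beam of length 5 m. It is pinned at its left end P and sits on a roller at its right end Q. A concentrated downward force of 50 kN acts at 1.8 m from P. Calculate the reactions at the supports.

Taking moments about P: Q_y·5 − 50·1.8 = 0 → Q_y = 90/5 = 18.00 kN.
ΣF_y = 0: P_y + 18 − 50 = 0 → P_y = 32.00 kN.
ΣF_x = 0: no horizontal applied forces, so P_x = 0.

P_x = 0, P_y = 32.00 kN, Q_y = 18.00 kN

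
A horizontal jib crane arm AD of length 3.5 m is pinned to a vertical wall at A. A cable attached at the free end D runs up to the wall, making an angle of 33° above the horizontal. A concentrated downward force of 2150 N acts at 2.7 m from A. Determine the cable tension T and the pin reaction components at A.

ΣM about A: T·sin33°·3.5 − 2150·2.7 = 0 → T = 5805/(3.5·0.544639) = 3045.27 ≈ 3045 N.
ΣF_x = 0: A_x − T·cos33° = 0 → A_x = 3045.27 × 0.838671 = 2554 N.
ΣF_y = 0: A_y + T·sin33° − 2150 = 0 → A_y = 2150 − 3045.27 × 0.544639 = 491.4 N.

T = 3045 N, A_x = 2554 N, A_y = 491.4 N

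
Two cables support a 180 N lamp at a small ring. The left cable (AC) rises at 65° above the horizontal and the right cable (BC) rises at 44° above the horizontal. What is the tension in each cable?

T_AC = 136.9 N, T_BC = 80.45 N

ΣF_x = 0: −T_AC·cos65° + T_BC·cos44° = 0 → T_BC = 0.587509·T_AC.
ΣF_y = 0: T_AC·sin65° + T_BC·sin44° = 180.
Substitute: T_AC·(0.906308 + 0.587509·0.694658) = 180 → T_AC = 136.942 ≈ 136.9 N.
Then T_BC = 0.587509 × 136.942 = 80.45 N.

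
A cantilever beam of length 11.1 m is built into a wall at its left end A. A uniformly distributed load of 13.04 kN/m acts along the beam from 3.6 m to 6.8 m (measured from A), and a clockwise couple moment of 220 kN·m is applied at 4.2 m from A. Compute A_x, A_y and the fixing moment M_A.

A_x = 0, A_y = 41.73 kN, M_A = 437.0 kN·m

Resultant of the distributed load: 13.04 × 3.2 = 41.728 kN at 5.2 m from A.
ΣF_x = 0: A_x = 0.
ΣF_y = 0: A_y − 13.04·3.2 = 0 → A_y = 41.73 kN.
ΣM about A: M_A − (13.04·3.2)·5.2 − 220 = 0 → M_A = 437.0 kN·m.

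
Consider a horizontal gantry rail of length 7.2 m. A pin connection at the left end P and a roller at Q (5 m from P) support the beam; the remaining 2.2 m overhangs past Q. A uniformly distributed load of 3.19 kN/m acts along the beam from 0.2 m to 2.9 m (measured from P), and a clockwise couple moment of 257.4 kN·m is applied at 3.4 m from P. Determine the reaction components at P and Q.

Resultant of the distributed load: 3.19 × 2.7 = 8.613 kN at 1.55 m from P.
Moments about P: Q_y·5 − (3.19·2.7)·1.55 − 257.4 = 0 → Q_y = 270.75015/5 = 54.15 kN.
ΣF_y = 0: P_y + 54.15 − 3.19·2.7 = 0 → P_y = -45.54 kN.
ΣF_x = 0: no horizontal applied forces, so P_x = 0.

P_x = 0, P_y = -45.54 kN, Q_y = 54.15 kN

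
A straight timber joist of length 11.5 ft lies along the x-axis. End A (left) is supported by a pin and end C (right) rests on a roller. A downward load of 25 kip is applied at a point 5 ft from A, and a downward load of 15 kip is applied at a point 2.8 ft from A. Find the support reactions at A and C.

A_x = 0, A_y = 25.48 kip, C_y = 14.52 kip

Moments about A: C_y·11.5 − 25·5 − 15·2.8 = 0 → C_y = 167/11.5 = 14.5217 ≈ 14.52 kip.
ΣF_y = 0: A_y + 14.5217 − 25 − 15 = 0 → A_y = 25.48 kip.
ΣF_x = 0: no horizontal applied forces, so A_x = 0.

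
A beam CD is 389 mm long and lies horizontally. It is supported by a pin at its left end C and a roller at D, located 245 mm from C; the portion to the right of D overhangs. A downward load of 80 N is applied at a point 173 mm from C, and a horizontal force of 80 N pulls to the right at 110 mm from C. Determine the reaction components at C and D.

C_x = -80.00 N, C_y = 23.51 N, D_y = 56.49 N

ΣM about C: D_y·245 − 80·173 = 0 → D_y = 13840/245 = 56.4898 ≈ 56.49 N.
ΣF_y = 0: C_y + 56.4898 − 80 = 0 → C_y = 23.51 N.
ΣF_x = 0: C_x + 80 = 0 → C_x = -80.00 N.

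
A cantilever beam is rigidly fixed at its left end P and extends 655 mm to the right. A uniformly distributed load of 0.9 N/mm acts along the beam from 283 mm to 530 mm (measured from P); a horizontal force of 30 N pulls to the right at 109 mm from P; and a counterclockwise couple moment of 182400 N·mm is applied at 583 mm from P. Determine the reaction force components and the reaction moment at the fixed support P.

Resultant of the distributed load: 0.9 × 247 = 222.3 N at 406.5 mm from P.
ΣF_x = 0: P_x + 30 = 0 → P_x = -30.00 N.
ΣF_y = 0: P_y − 0.9·247 = 0 → P_y = 222.3 N.
ΣM about P: M_P − (0.9·247)·406.5 + 182400 = 0 → M_P = -92040 N·mm.

P_x = -30.00 N, P_y = 222.3 N, M_P = -92040 N·mm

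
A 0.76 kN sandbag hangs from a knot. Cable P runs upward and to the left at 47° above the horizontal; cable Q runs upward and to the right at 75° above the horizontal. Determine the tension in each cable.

T_P = 0.2319 kN, T_Q = 0.6112 kN

ΣF_x = 0: −T_P·cos47° + T_Q·cos75° = 0 → T_Q = 2.63504·T_P.
ΣF_y = 0: T_P·sin47° + T_Q·sin75° = 0.76.
Substitute: T_P·(0.731354 + 2.63504·0.965926) = 0.76 → T_P = 0.231947 ≈ 0.2319 kN.
Then T_Q = 2.63504 × 0.231947 = 0.6112 kN.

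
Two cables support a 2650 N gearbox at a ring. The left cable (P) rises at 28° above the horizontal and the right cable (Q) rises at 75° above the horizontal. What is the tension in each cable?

ΣF_x = 0: −T_P·cos28° + T_Q·cos75° = 0 → T_Q = 3.41145·T_P.
ΣF_y = 0: T_P·sin28° + T_Q·sin75° = 2650.
Substitute: T_P·(0.469472 + 3.41145·0.965926) = 2650 → T_P = 703.911 ≈ 703.9 N.
Then T_Q = 3.41145 × 703.911 = 2401 N.

T_P = 703.9 N, T_Q = 2401 N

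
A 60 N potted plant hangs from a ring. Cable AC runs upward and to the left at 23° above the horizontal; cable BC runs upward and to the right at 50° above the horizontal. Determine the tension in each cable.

T_AC = 40.33 N, T_BC = 57.75 N

ΣF_x = 0: −T_AC·cos23° + T_BC·cos50° = 0 → T_BC = 1.43205·T_AC.
ΣF_y = 0: T_AC·sin23° + T_BC·sin50° = 60.
Substitute: T_AC·(0.390731 + 1.43205·0.766044) = 60 → T_AC = 40.3295 ≈ 40.33 N.
Then T_BC = 1.43205 × 40.3295 = 57.75 N.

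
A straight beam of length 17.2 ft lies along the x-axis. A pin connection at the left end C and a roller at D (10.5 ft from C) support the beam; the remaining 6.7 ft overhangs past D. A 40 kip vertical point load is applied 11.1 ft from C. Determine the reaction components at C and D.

Taking moments about C: D_y·10.5 − 40·11.1 = 0 → D_y = 444/10.5 = 42.2857 ≈ 42.29 kip.
ΣF_y = 0: C_y + 42.2857 − 40 = 0 → C_y = -2.286 kip.
ΣF_x = 0: no horizontal applied forces, so C_x = 0.

C_x = 0, C_y = -2.286 kip, D_y = 42.29 kip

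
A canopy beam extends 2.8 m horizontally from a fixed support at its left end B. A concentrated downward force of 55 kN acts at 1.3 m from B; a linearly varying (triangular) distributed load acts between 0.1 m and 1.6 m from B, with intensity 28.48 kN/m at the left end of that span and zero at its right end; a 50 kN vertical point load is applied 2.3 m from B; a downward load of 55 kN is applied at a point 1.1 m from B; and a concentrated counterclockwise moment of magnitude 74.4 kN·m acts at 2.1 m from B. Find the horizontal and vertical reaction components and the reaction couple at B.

B_x = 0, B_y = 181.4 kN, M_B = 185.4 kN·m

Resultant of the triangular load: ½ × 28.48 × 1.5 = 21.36 kN, acting at 0.6 m from B (one-third of the span from the peak).
ΣF_x = 0: B_x = 0.
ΣF_y = 0: B_y − 55 − ½·28.48·1.5 − 50 − 55 = 0 → B_y = 181.4 kN.
ΣM about B: M_B − 55·1.3 − (½·28.48·1.5)·0.6 − 50·2.3 − 55·1.1 + 74.4 = 0 → M_B = 185.4 kN·m.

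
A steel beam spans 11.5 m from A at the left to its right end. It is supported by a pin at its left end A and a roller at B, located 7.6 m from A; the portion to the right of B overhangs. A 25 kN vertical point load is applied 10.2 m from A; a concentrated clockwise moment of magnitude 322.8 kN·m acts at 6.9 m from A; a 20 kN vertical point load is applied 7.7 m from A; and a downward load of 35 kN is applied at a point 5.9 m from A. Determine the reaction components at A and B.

ΣM about A: B_y·7.6 − 25·10.2 − 322.8 − 20·7.7 − 35·5.9 = 0 → B_y = 938.3/7.6 = 123.461 ≈ 123.5 kN.
ΣF_y = 0: A_y + 123.461 − 25 − 20 − 35 = 0 → A_y = -43.46 kN.
ΣF_x = 0: no horizontal applied forces, so A_x = 0.

A_x = 0, A_y = -43.46 kN, B_y = 123.5 kN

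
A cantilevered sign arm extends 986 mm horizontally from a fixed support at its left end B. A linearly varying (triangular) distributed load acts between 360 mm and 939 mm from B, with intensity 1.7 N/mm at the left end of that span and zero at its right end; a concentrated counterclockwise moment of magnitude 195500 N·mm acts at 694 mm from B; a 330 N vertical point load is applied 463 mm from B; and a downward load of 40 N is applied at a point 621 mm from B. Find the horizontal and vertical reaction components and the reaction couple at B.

B_x = 0, B_y = 862.1 N, M_B = 254300 N·mm

Resultant of the triangular load: ½ × 1.7 × 579 = 492.15 N, acting at 553 mm from B (one-third of the span from the peak).
ΣF_x = 0: B_x = 0.
ΣF_y = 0: B_y − ½·1.7·579 − 330 − 40 = 0 → B_y = 862.1 N.
ΣM about B: M_B − (½·1.7·579)·553 + 195500 − 330·463 − 40·621 = 0 → M_B = 254300 N·mm.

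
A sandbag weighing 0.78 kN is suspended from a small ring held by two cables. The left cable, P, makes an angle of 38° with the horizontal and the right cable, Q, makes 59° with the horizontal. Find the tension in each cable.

ΣF_x = 0: −T_P·cos38° + T_Q·cos59° = 0 → T_Q = 1.53·T_P.
ΣF_y = 0: T_P·sin38° + T_Q·sin59° = 0.78.
Substitute: T_P·(0.615661 + 1.53·0.857167) = 0.78 → T_P = 0.404748 ≈ 0.4047 kN.
Then T_Q = 1.53 × 0.404748 = 0.6193 kN.

T_P = 0.4047 kN, T_Q = 0.6193 kN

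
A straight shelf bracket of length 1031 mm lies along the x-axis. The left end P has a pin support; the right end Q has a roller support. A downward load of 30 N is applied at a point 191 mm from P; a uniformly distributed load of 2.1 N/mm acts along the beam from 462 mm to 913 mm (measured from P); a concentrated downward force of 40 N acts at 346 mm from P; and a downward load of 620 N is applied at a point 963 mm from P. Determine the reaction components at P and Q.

P_x = 0, P_y = 407.5 N, Q_y = 1230 N

Resultant of the distributed load: 2.1 × 451 = 947.1 N at 687.5 mm from P.
ΣM about P: Q_y·1031 − 30·191 − (2.1·451)·687.5 − 40·346 − 620·963 = 0 → Q_y = 1267761.25/1031 = 1229.64 ≈ 1230 N.
ΣF_y = 0: P_y + 1229.64 − 30 − 2.1·451 − 40 − 620 = 0 → P_y = 407.5 N.
ΣF_x = 0: no horizontal applied forces, so P_x = 0.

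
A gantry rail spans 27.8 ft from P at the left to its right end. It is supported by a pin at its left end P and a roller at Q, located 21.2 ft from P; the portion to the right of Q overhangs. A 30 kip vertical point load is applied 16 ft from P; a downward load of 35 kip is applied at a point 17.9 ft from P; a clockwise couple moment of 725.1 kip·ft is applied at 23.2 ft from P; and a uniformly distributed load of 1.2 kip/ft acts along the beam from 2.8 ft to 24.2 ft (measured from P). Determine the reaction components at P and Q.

P_x = 0, P_y = -12.07 kip, Q_y = 102.7 kip

Resultant of the distributed load: 1.2 × 21.4 = 25.68 kip at 13.5 ft from P.
Moments about P: Q_y·21.2 − 30·16 − 35·17.9 − 725.1 − (1.2·21.4)·13.5 = 0 → Q_y = 2178.28/21.2 = 102.749 ≈ 102.7 kip.
ΣF_y = 0: P_y + 102.749 − 30 − 35 − 1.2·21.4 = 0 → P_y = -12.07 kip.
ΣF_x = 0: no horizontal applied forces, so P_x = 0.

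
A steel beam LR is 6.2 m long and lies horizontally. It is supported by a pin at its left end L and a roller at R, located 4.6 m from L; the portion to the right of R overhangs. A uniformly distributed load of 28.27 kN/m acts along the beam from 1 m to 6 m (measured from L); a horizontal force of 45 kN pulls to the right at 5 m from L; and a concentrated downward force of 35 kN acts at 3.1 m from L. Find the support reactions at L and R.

Resultant of the distributed load: 28.27 × 5 = 141.35 kN at 3.5 m from L.
Moments about L: R_y·4.6 − (28.27·5)·3.5 − 35·3.1 = 0 → R_y = 603.225/4.6 = 131.136 ≈ 131.1 kN.
ΣF_y = 0: L_y + 131.136 − 28.27·5 − 35 = 0 → L_y = 45.21 kN.
ΣF_x = 0: L_x + 45 = 0 → L_x = -45.00 kN.

L_x = -45.00 kN, L_y = 45.21 kN, R_y = 131.1 kN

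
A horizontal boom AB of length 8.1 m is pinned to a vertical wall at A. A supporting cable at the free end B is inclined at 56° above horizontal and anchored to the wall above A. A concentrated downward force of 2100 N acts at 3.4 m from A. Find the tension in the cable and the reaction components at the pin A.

ΣM about A: T·sin56°·8.1 − 2100·3.4 = 0 → T = 7140/(8.1·0.829038) = 1063.26 ≈ 1063 N.
ΣF_x = 0: A_x − T·cos56° = 0 → A_x = 1063.26 × 0.559193 = 594.6 N.
ΣF_y = 0: A_y + T·sin56° − 2100 = 0 → A_y = 2100 − 1063.26 × 0.829038 = 1219 N.

T = 1063 N, A_x = 594.6 N, A_y = 1219 N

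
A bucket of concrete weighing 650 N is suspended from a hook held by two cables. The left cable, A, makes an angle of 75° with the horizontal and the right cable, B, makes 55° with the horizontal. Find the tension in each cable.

T_A = 486.7 N, T_B = 219.6 N

ΣF_x = 0: −T_A·cos75° + T_B·cos55° = 0 → T_B = 0.451237·T_A.
ΣF_y = 0: T_A·sin75° + T_B·sin55° = 650.
Substitute: T_A·(0.965926 + 0.451237·0.819152) = 650 → T_A = 486.688 ≈ 486.7 N.
Then T_B = 0.451237 × 486.688 = 219.6 N.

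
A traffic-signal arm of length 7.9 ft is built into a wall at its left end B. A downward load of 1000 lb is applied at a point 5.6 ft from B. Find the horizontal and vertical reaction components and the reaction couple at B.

B_x = 0, B_y = 1000 lb, M_B = 5600 lb·ft

ΣF_x = 0: B_x = 0.
ΣF_y = 0: B_y − 1000 = 0 → B_y = 1000 lb.
ΣM about B: M_B − 1000·5.6 = 0 → M_B = 5600 lb·ft.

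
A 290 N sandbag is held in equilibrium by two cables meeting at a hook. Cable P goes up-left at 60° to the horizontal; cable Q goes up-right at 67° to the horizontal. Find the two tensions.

ΣF_x = 0: −T_P·cos60° + T_Q·cos67° = 0 → T_Q = 1.27965·T_P.
ΣF_y = 0: T_P·sin60° + T_Q·sin67° = 290.
Substitute: T_P·(0.866025 + 1.27965·0.920505) = 290 → T_P = 141.882 ≈ 141.9 N.
Then T_Q = 1.27965 × 141.882 = 181.6 N.

T_P = 141.9 N, T_Q = 181.6 N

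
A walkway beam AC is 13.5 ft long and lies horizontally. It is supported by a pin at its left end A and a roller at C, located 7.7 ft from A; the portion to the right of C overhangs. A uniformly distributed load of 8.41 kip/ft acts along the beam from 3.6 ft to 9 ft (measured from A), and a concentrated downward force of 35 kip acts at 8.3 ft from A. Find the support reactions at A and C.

A_x = 0, A_y = 5.530 kip, C_y = 74.88 kip

Resultant of the distributed load: 8.41 × 5.4 = 45.414 kip at 6.3 ft from A.
Taking moments about A: C_y·7.7 − (8.41·5.4)·6.3 − 35·8.3 = 0 → C_y = 576.6082/7.7 = 74.8842 ≈ 74.88 kip.
ΣF_y = 0: A_y + 74.8842 − 8.41·5.4 − 35 = 0 → A_y = 5.530 kip.
ΣF_x = 0: no horizontal applied forces, so A_x = 0.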